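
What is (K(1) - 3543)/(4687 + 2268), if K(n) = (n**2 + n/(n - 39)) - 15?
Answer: -135167/264290 ≈ -0.51143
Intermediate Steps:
K(n) = -15 + n**2 + n/(-39 + n) (K(n) = (n**2 + n/(-39 + n)) - 15 = -15 + n**2 + n/(-39 + n))
(K(1) - 3543)/(4687 + 2268) = ((585 + 1**3 - 39*1**2 - 14*1)/(-39 + 1) - 3543)/(4687 + 2268) = ((585 + 1 - 39*1 - 14)/(-38) - 3543)/6955 = (-(585 + 1 - 39 - 14)/38 - 3543)*(1/6955) = (-1/38*533 - 3543)*(1/6955) = (-533/38 - 3543)*(1/6955) = -135167/38*1/6955 = -135167/264290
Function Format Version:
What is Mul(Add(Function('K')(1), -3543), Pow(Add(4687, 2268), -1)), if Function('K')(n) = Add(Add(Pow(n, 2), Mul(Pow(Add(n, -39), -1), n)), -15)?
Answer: Rational(-135167, 264290) ≈ -0.51143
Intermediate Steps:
Function('K')(n) = Add(-15, Pow(n, 2), Mul(n, Pow(Add(-39, n), -1))) (Function('K')(n) = Add(Add(Pow(n, 2), Mul(Pow(Add(-39, n), -1), n)), -15) = Add(Add(Pow(n, 2), Mul(n, Pow(Add(-39, n), -1))), -15) = Add(-15, Pow(n, 2), Mul(n, Pow(Add(-39, n), -1))))
Mul(Add(Function('K')(1), -3543), Pow(Add(4687, 2268), -1)) = Mul(Add(Mul(Pow(Add(-39, 1), -1), Add(585, Pow(1, 3), Mul(-39, Pow(1, 2)), Mul(-14, 1))), -3543), Pow(Add(4687, 2268), -1)) = Mul(Add(Mul(Pow(-38, -1), Add(585, 1, Mul(-39, 1), -14)), -3543), Pow(6955, -1)) = Mul(Add(Mul(Rational(-1, 38), Add(585, 1, -39, -14)), -3543), Rational(1, 6955)) = Mul(Add(Mul(Rational(-1, 38), 533), -3543), Rational(1, 6955)) = Mul(Add(Rational(-533, 38), -3543), Rational(1, 6955)) = Mul(Rational(-135167, 38), Rational(1, 6955)) = Rational(-135167, 264290)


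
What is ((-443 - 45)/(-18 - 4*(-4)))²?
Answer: 59536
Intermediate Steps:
((-443 - 45)/(-18 - 4*(-4)))² = (-488/(-18 + 16))² = (-488/(-2))² = (-488*(-½))² = 244² = 59536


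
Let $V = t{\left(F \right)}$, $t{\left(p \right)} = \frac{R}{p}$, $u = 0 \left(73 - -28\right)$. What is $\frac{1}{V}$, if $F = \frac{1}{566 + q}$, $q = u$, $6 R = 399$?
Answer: $\frac{1}{37639} \approx 2.6568 \cdot 10^{-5}$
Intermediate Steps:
$R = \frac{133}{2}$ ($R = \frac{1}{6} \cdot 399 = \frac{133}{2} \approx 66.5$)
$u = 0$ ($u = 0 \left(73 + 28\right) = 0 \cdot 101 = 0$)
$q = 0$
$F = \frac{1}{566}$ ($F = \frac{1}{566 + 0} = \frac{1}{566} \approx 0.0017668$)
$t{\left(p \right)} = \frac{133}{2 p}$
$V = 37639$ ($V = \frac{133 \frac{1}{\frac{1}{566}}}{2} = \frac{133}{2} \cdot 566 = 37639$)
$\frac{1}{V} = \frac{1}{37639}$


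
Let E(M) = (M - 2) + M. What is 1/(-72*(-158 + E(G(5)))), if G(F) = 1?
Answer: 1/11376 ≈ 8.7904e-5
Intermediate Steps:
E(M) = -2 + 2*M (E(M) = (-2 + M) + M = -2 + 2*M)
1/(-72*(-158 + E(G(5)))) = 1/(-72*(-158 + (-2 + 2*1))) = 1/(-72*(-158 + (-2 + 2))) = 1/(-72*(-158 + 0)) = 1/(-72*(-158)) = 1/11376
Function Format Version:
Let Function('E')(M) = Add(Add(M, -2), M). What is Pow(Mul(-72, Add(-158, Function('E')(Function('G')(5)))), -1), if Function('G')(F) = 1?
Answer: Rational(1, 11376) ≈ 8.7904e-5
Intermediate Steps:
Function('E')(M) = Add(-2, Mul(2, M)) (Function('E')(M) = Add(Add(-2, M), M) = Add(-2, Mul(2, M)))
Pow(Mul(-72, Add(-158, Function('E')(Function('G')(5)))), -1) = Pow(Mul(-72, Add(-158, Add(-2, Mul(2, 1)))), -1) = Pow(Mul(-72, Add(-158, Add(-2, 2))), -1) = Pow(Mul(-72, Add(-158, 0)), -1) = Pow(Mul(-72, -158), -1) = Pow(11376, -1) = Rational(1, 11376)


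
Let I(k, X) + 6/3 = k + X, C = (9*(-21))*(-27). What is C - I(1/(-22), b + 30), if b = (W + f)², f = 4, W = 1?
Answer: 111101/22 ≈ 5050.0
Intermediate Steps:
C = 5103 (C = -189*(-27) = 5103)
b = 25 (b = (1 + 4)² = 5² = 25)
I(k, X) = -2 + X + k (I(k, X) = -2 + (k + X) = -2 + (X + k) = -2 + X + k)
C - I(1/(-22), b + 30) = 5103 - (-2 + (25 + 30) + 1/(-22)) = 5103 - (-2 + 55 - 1/22) = 5103 - 1*1165/22 = 5103 - 1165/22 = 111101/22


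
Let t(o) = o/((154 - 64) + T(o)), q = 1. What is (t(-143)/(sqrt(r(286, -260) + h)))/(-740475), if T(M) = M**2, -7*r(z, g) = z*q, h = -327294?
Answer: -13*I*sqrt(1002463)/792003888117900 ≈ -1.6434e-11*I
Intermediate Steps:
r(z, g) = -z/7
t(o) = o/(90 + o**2) (t(o) = o/((154 - 64) + o**2) = o/(90 + o**2))
(t(-143)/(sqrt(r(286, -260) + h)))/(-740475) = ((-143/(90 + (-143)**2))/(sqrt(-1/7*286 - 327294)))/(-740475) = ((-143/(90 + 20449))/(sqrt(-286/7 - 327294)))*(-1/740475) = ((-143/20539)/(sqrt(-2291344/7)))*(-1/740475) = ((-143*1/20539)/((4*I*sqrt(1002463)/7)))*(-1/740475) = -(-13)*I*sqrt(1002463)/1069588964*(-1/740475) = (13*I*sqrt(1002463)/1069588964)*(-1/740475) = -13*I*sqrt(1002463)/792003888117900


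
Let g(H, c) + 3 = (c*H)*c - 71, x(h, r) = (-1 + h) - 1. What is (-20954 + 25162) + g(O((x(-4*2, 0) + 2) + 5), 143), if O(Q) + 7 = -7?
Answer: -282152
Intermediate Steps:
x(h, r) = -2 + h
O(Q) = -14 (O(Q) = -7 - 7 = -14)
g(H, c) = -74 + H*c**2 (g(H, c) = -3 + ((c*H)*c - 71) = -3 + ((H*c)*c - 71) = -3 + (H*c**2 - 71) = -3 + (-71 + H*c**2) = -74 + H*c**2)
(-20954 + 25162) + g(O((x(-4*2, 0) + 2) + 5), 143) = (-20954 + 25162) + (-74 - 14*143**2) = 4208 + (-74 - 14*20449) = 4208 + (-74 - 286286) = 4208 - 286360 = -282152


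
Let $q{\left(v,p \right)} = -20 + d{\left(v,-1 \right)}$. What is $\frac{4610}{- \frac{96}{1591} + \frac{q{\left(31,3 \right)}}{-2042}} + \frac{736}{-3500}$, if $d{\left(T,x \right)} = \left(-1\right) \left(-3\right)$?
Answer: $- \frac{2620993367148}{29572375} \approx -88630.0$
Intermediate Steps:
$d{\left(T,x \right)} = 3$
$q{\left(v,p \right)} = -17$ ($q{\left(v,p \right)} = -20 + 3 = -17$)
$\frac{4610}{- \frac{96}{1591} + \frac{q{\left(31,3 \right)}}{-2042}} + \frac{736}{-3500} = \frac{4610}{- \frac{96}{1591} - \frac{17}{-2042}} + \frac{736}{-3500} = \frac{4610}{\left(-96\right) \frac{1}{1591} - - \frac{17}{2042}} + 736 \left(- \frac{1}{3500}\right) = \frac{4610}{- \frac{96}{1591} + \frac{17}{2042}} - \frac{184}{875} = \frac{4610}{- \frac{168985}{3248822}} - \frac{184}{875} = 4610 \left(- \frac{3248822}{168985}\right) - \frac{184}{875} = - \frac{2995413884}{33797} - \frac{184}{875} = - \frac{2620993367148}{29572375}$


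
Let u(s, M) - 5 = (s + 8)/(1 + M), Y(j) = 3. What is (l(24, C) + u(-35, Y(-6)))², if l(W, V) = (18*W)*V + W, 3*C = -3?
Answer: 2686321/16 ≈ 1.6790e+5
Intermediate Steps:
C = -1 (C = (⅓)*(-3) = -1)
u(s, M) = 5 + (8 + s)/(1 + M) (u(s, M) = 5 + (s + 8)/(1 + M) = 5 + (8 + s)/(1 + M))
l(W, V) = W + 18*V*W (l(W, V) = 18*V*W + W = W + 18*V*W)
(l(24, C) + u(-35, Y(-6)))² = (24*(1 + 18*(-1)) + (13 - 35 + 5*3)/(1 + 3))² = (24*(1 - 18) + (13 - 35 + 15)/4)² = (24*(-17) + (¼)*(-7))² = (-408 - 7/4)² = (-1639/4)² = 2686321/16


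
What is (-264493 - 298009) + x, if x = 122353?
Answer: -440149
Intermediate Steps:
(-264493 - 298009) + x = (-264493 - 298009) + 122353 = -562502 + 122353 = -440149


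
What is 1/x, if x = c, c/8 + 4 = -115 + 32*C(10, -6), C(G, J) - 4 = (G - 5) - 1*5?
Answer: 1/72 ≈ 0.013889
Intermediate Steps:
C(G, J) = -6 + G (C(G, J) = 4 + ((G - 5) - 1*5) = 4 + ((-5 + G) - 5) = 4 + (-10 + G) = -6 + G)
c = 72 (c = -32 + 8*(-115 + 32*(-6 + 10)) = -32 + 8*(-115 + 32*4) = -32 + 8*(-115 + 128) = -32 + 8*13 = -32 + 104 = 72)
x = 72
1/x = 1/72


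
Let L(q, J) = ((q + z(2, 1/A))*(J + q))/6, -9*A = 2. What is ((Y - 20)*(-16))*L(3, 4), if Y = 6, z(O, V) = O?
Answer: 3920/3 ≈ 1306.7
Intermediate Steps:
A = -2/9 (A = -1/9*2 = -2/9 ≈ -0.22222)
L(q, J) = (2 + q)*(J + q)/6 (L(q, J) = ((q + 2)*(J + q))/6 = ((2 + q)*(J + q))*(1/6) = (2 + q)*(J + q)/6)
((Y - 20)*(-16))*L(3, 4) = ((6 - 20)*(-16))*((1/3)*4 + (1/3)*3 + (1/6)*3**2 + (1/6)*4*3) = (-14*(-16))*(4/3 + 1 + (1/6)*9 + 2) = 224*(4/3 + 1 + 3/2 + 2) = 224*(35/6) = 3920/3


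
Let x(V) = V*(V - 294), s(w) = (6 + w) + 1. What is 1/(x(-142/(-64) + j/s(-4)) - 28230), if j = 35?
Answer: -9216/296013383 ≈ -3.1134e-5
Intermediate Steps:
s(w) = 7 + w
x(V) = V*(-294 + V)
1/(x(-142/(-64) + j/s(-4)) - 28230) = 1/((-142/(-64) + 35/(7 - 4))*(-294 + (-142/(-64) + 35/(7 - 4))) - 28230) = 1/((-142*(-1/64) + 35/3)*(-294 + (-142*(-1/64) + 35/3)) - 28230) = 1/((71/32 + 35*(⅓))*(-294 + (71/32 + 35*(⅓))) - 28230) = 1/((71/32 + 35/3)*(-294 + (71/32 + 35/3)) - 28230) = 1/(1333*(-294 + 1333/96)/96 - 28230) = 1/((1333/96)*(-26891/96) - 28230) = 1/(-35845703/9216 - 28230) = 1/(-296013383/9216) = -9216/296013383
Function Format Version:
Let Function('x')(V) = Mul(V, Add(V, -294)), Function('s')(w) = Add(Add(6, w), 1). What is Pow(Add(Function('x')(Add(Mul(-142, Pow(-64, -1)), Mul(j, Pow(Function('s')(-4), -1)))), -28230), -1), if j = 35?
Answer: Rational(-9216, 296013383) ≈ -3.1134e-5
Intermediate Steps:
Function('s')(w) = Add(7, w)
Function('x')(V) = Mul(V, Add(-294, V))
Pow(Add(Function('x')(Add(Mul(-142, Pow(-64, -1)), Mul(j, Pow(Function('s')(-4), -1)))), -28230), -1) = Pow(Add(Mul(Add(Mul(-142, Pow(-64, -1)), Mul(35, Pow(Add(7, -4), -1))), Add(-294, Add(Mul(-142, Pow(-64, -1)), Mul(35, Pow(Add(7, -4), -1))))), -28230), -1) = Pow(Add(Mul(Add(Mul(-142, Rational(-1, 64)), Mul(35, Pow(3, -1))), Add(-294, Add(Mul(-142, Rational(-1, 64)), Mul(35, Pow(3, -1))))), -28230), -1) = Pow(Add(Mul(Add(Rational(71, 32), Mul(35, Rational(1, 3))), Add(-294, Add(Rational(71, 32), Mul(35, Rational(1, 3))))), -28230), -1) = Pow(Add(Mul(Add(Rational(71, 32), Rational(35, 3)), Add(-294, Add(Rational(71, 32), Rational(35, 3)))), -28230), -1) = Pow(Add(Mul(Rational(1333, 96), Add(-294, Rational(1333, 96))), -28230), -1) = Pow(Add(Mul(Rational(1333, 96), Rational(-26891, 96)), -28230), -1) = Pow(Add(Rational(-35845703, 9216), -28230), -1) = Pow(Rational(-296013383, 9216), -1) = Rational(-9216, 296013383)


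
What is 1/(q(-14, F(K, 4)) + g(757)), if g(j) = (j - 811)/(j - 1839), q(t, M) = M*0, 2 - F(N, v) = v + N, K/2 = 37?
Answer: 541/27 ≈ 20.037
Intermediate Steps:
K = 74 (K = 2*37 = 74)
F(N, v) = 2 - N - v (F(N, v) = 2 - (v + N) = 2 - (N + v) = 2 + (-N - v) = 2 - N - v)
q(t, M) = 0
g(j) = (-811 + j)/(-1839 + j)
1/(q(-14, F(K, 4)) + g(757)) = 1/(0 + (-811 + 757)/(-1839 + 757)) = 1/(0 - 54/(-1082)) = 1/(0 - 1/1082*(-54)) = 1/(0 + 27/541) = 1/(27/541) = 541/27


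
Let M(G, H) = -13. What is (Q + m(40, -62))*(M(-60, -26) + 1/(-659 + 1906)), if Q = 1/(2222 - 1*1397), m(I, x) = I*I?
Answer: -4279443242/205755 ≈ -20799.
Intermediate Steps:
m(I, x) = I²
Q = 1/825 (Q = 1/(2222 - 1397) = 1/825 ≈ 0.0012121)
(Q + m(40, -62))*(M(-60, -26) + 1/(-659 + 1906)) = (1/825 + 40²)*(-13 + 1/(-659 + 1906)) = (1/825 + 1600)*(-13 + 1/1247) = 1320001*(-13 + 1/1247)/825 = (1320001/825)*(-16210/1247) = -4279443242/205755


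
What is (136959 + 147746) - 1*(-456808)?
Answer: 741513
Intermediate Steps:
(136959 + 147746) - 1*(-456808) = 284705 + 456808 = 741513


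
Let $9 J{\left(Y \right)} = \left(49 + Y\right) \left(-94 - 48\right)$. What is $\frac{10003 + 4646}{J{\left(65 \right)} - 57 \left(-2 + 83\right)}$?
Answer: $- \frac{2313}{1013} \approx -2.2833$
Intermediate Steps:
$J{\left(Y \right)} = - \frac{6958}{9} - \frac{142 Y}{9}$ ($J{\left(Y \right)} = \frac{\left(49 + Y\right) \left(-94 - 48\right)}{9} = \frac{\left(49 + Y\right) \left(-142\right)}{9} = \frac{-6958 - 142 Y}{9} = - \frac{6958}{9} - \frac{142 Y}{9}$)
$\frac{10003 + 4646}{J{\left(65 \right)} - 57 \left(-2 + 83\right)} = \frac{10003 + 4646}{\left(- \frac{6958}{9} - \frac{9230}{9}\right) - 57 \left(-2 + 83\right)} = \frac{14649}{\left(- \frac{6958}{9} - \frac{9230}{9}\right) - 4617} = \frac{14649}{- \frac{5396}{3} - 4617} = \frac{14649}{- \frac{19247}{3}} = 14649 \left(- \frac{3}{19247}\right) = - \frac{2313}{1013}$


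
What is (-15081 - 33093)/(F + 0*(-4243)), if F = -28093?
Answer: 48174/28093 ≈ 1.7148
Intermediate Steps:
(-15081 - 33093)/(F + 0*(-4243)) = (-15081 - 33093)/(-28093 + 0*(-4243)) = -48174/(-28093 + 0) = -48174/(-28093) = -48174*(-1/28093) = 48174/28093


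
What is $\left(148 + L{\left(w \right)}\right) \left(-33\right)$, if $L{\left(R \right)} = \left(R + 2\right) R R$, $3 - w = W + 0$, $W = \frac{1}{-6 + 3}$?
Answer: $- \frac{61556}{9} \approx -6839.6$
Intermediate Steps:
$W = - \frac{1}{3}$ ($W = \frac{1}{-3} = - \frac{1}{3} \approx -0.33333$)
$w = \frac{10}{3}$ ($w = 3 - \left(- \frac{1}{3} + 0\right) = 3 - - \frac{1}{3} = 3 + \frac{1}{3} = \frac{10}{3} \approx 3.3333$)
$L{\left(R \right)} = R^{2} \left(2 + R\right)$ ($L{\left(R \right)} = \left(2 + R\right) R^{2} = R^{2} \left(2 + R\right)$)
$\left(148 + L{\left(w \right)}\right) \left(-33\right) = \left(148 + \left(\frac{10}{3}\right)^{2} \left(2 + \frac{10}{3}\right)\right) \left(-33\right) = \left(148 + \frac{100}{9} \cdot \frac{16}{3}\right) \left(-33\right) = \left(148 + \frac{1600}{27}\right) \left(-33\right) = \frac{5596}{27} \left(-33\right) = - \frac{61556}{9}$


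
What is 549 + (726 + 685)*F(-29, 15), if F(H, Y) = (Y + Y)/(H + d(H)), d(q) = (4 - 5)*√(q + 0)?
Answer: -862 + 1411*I*√29/29 ≈ -862.0 + 262.02*I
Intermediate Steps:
d(q) = -√q
F(H, Y) = 2*Y/(H - √H) (F(H, Y) = (Y + Y)/(H - √H) = (2*Y)/(H - √H) = 2*Y/(H - √H))
549 + (726 + 685)*F(-29, 15) = 549 + (726 + 685)*(2*15/(-29 - √(-29))) = 549 + 1411*(2*15/(-29 - I*√29)) = 549 + 1411*(30/(-29 - I*√29)) = 549 + 42330/(-29 - I*√29)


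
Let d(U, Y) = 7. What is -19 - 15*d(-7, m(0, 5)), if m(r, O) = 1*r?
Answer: -124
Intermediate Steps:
m(r, O) = r
-19 - 15*d(-7, m(0, 5)) = -19 - 15*7 = -19 - 105 = -124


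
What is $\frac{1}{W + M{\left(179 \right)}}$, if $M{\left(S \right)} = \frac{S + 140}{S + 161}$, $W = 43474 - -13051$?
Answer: $\frac{340}{19218819} \approx 1.7691 \cdot 10^{-5}$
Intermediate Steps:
$W = 56525$ ($W = 43474 + 13051 = 56525$)
$M{\left(S \right)} = \frac{140 + S}{161 + S}$
$\frac{1}{W + M{\left(179 \right)}} = \frac{1}{56525 + \frac{140 + 179}{161 + 179}} = \frac{1}{56525 + \frac{1}{340} \cdot 319} = \frac{1}{56525 + \frac{319}{340}} = \frac{1}{\frac{19218819}{340}} = \frac{340}{19218819}$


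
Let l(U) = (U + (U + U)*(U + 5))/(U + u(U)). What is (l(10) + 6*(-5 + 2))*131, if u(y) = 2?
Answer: 6157/6 ≈ 1026.2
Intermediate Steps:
l(U) = (U + 2*U*(5 + U))/(2 + U) (l(U) = (U + (U + U)*(U + 5))/(U + 2) = (U + (2*U)*(5 + U))/(2 + U) = (U + 2*U*(5 + U))/(2 + U))
(l(10) + 6*(-5 + 2))*131 = (10*(11 + 2*10)/(2 + 10) + 6*(-5 + 2))*131 = (10*(11 + 20)/12 + 6*(-3))*131 = (10*(1/12)*31 - 18)*131 = (155/6 - 18)*131 = (47/6)*131 = 6157/6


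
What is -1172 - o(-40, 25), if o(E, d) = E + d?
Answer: -1157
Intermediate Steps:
-1172 - o(-40, 25) = -1172 - (-40 + 25) = -1172 - 1*(-15) = -1172 + 15 = -1157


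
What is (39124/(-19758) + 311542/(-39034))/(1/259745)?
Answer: -498880081797935/192808443 ≈ -2.5874e+6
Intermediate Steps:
(39124/(-19758) + 311542/(-39034))/(1/259745) = (39124*(-1/19758) + 311542*(-1/39034))/(1/259745) = (-19562/9879 - 155771/19517)*259745 = -1920653263/192808443*259745 = -498880081797935/192808443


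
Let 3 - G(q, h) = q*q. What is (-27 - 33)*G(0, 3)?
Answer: -180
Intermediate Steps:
G(q, h) = 3 - q² (G(q, h) = 3 - q*q = 3 - q²)
(-27 - 33)*G(0, 3) = (-27 - 33)*(3 - 1*0²) = -60*(3 - 1*0) = -60*(3 + 0) = -60*3 = -180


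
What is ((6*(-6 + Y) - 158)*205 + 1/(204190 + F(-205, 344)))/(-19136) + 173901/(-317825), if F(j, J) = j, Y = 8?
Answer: 252318540469493/248123241662400 ≈ 1.0169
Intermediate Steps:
((6*(-6 + Y) - 158)*205 + 1/(204190 + F(-205, 344)))/(-19136) + 173901/(-317825) = ((6*(-6 + 8) - 158)*205 + 1/(204190 - 205))/(-19136) + 173901/(-317825) = ((6*2 - 158)*205 + 1/203985)*(-1/19136) + 173901*(-1/317825) = ((12 - 158)*205 + 1/203985)*(-1/19136) - 173901/317825 = (-146*205 + 1/203985)*(-1/19136) - 173901/317825 = (-29930 + 1/203985)*(-1/19136) - 173901/317825 = -6105271049/203985*(-1/19136) - 173901/317825 = 6105271049/3903456960 - 173901/317825 = 252318540469493/248123241662400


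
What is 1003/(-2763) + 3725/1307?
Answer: 8981254/3611241 ≈ 2.4870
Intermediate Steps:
1003/(-2763) + 3725/1307 = 1003*(-1/2763) + 3725*(1/1307) = -1003/2763 + 3725/1307 = 8981254/3611241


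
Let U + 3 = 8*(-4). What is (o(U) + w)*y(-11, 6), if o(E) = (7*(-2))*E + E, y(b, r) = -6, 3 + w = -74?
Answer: -2268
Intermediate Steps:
w = -77 (w = -3 - 74 = -77)
U = -35 (U = -3 + 8*(-4) = -3 - 32 = -35)
o(E) = -13*E (o(E) = -14*E + E = -13*E)
(o(U) + w)*y(-11, 6) = (-13*(-35) - 77)*(-6) = (455 - 77)*(-6) = 378*(-6) = -2268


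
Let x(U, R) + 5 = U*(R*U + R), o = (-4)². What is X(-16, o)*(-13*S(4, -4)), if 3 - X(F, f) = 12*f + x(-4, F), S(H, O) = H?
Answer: -416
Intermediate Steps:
o = 16
x(U, R) = -5 + U*(R + R*U) (x(U, R) = -5 + U*(R*U + R) = -5 + U*(R + R*U))
X(F, f) = 8 - 12*F - 12*f (X(F, f) = 3 - (12*f + (-5 + F*(-4) + F*(-4)²)) = 3 - (12*f + (-5 - 4*F + F*16)) = 3 - (12*f + (-5 - 4*F + 16*F)) = 3 - (12*f + (-5 + 12*F)) = 3 - (-5 + 12*F + 12*f) = 3 + (5 - 12*F - 12*f) = 8 - 12*F - 12*f)
X(-16, o)*(-13*S(4, -4)) = (8 - 12*(-16) - 12*16)*(-13*4) = (8 + 192 - 192)*(-52) = 8*(-52) = -416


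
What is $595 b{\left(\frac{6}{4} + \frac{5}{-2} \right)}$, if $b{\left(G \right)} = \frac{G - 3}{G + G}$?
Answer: $1190$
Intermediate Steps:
$b{\left(G \right)} = \frac{-3 + G}{2 G}$
$595 b{\left(\frac{6}{4} + \frac{5}{-2} \right)} = 595 \frac{-3 + \left(\frac{6}{4} + \frac{5}{-2}\right)}{2 \left(\frac{6}{4} + \frac{5}{-2}\right)} = 595 \frac{-3 + \left(6 \cdot \frac{1}{4} + 5 \left(- \frac{1}{2}\right)\right)}{2 \left(6 \cdot \frac{1}{4} + 5 \left(- \frac{1}{2}\right)\right)} = 595 \frac{-3 + \left(\frac{3}{2} - \frac{5}{2}\right)}{2 \left(\frac{3}{2} - \frac{5}{2}\right)} = 595 \frac{-3 - 1}{2 \left(-1\right)} = 595 \cdot \frac{1}{2} \left(-1\right) \left(-4\right) = 595 \cdot 2 = 1190$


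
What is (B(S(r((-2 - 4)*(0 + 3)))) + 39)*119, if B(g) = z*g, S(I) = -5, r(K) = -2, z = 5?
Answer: 1666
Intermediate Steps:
B(g) = 5*g
(B(S(r((-2 - 4)*(0 + 3)))) + 39)*119 = (5*(-5) + 39)*119 = (-25 + 39)*119 = 14*119 = 1666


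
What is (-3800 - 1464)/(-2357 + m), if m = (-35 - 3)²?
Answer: 5264/913 ≈ 5.7656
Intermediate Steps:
m = 1444 (m = (-38)² = 1444)
(-3800 - 1464)/(-2357 + m) = (-3800 - 1464)/(-2357 + 1444) = -5264/(-913) = -5264*(-1/913) = 5264/913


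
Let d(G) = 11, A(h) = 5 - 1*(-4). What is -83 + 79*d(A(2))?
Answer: 786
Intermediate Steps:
A(h) = 9 (A(h) = 5 + 4 = 9)
-83 + 79*d(A(2)) = -83 + 79*11 = -83 + 869 = 786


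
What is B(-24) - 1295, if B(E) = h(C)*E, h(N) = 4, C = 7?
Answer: -1391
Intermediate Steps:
B(E) = 4*E
B(-24) - 1295 = 4*(-24) - 1295 = -96 - 1295 = -1391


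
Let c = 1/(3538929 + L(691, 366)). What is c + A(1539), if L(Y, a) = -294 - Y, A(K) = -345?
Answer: -1220590679/3537944 ≈ -345.00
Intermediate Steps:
c = 1/3537944 (c = 1/(3538929 + (-294 - 1*691)) = 1/(3538929 + (-294 - 691)) = 1/(3538929 - 985) = 1/3537944 ≈ 2.8265e-7)
c + A(1539) = 1/3537944 - 345 = -1220590679/3537944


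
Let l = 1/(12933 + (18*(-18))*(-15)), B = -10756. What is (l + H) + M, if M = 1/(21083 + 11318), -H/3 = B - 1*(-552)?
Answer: 17648154567910/576510993 ≈ 30612.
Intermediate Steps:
H = 30612 (H = -3*(-10756 - 1*(-552)) = -3*(-10756 + 552) = -3*(-10204) = 30612)
M = 1/32401 ≈ 3.0863e-5
l = 1/17793 (l = 1/(12933 - 324*(-15)) = 1/(12933 + 4860) = 1/17793 ≈ 5.6202e-5)
(l + H) + M = (1/17793 + 30612) + 1/32401 = 544679317/17793 + 1/32401 = 17648154567910/576510993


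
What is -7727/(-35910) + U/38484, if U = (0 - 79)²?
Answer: 28971121/76775580 ≈ 0.37735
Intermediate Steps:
U = 6241 (U = (-79)² = 6241)
-7727/(-35910) + U/38484 = -7727/(-35910) + 6241/38484 = -7727*(-1/35910) + 6241*(1/38484) = 7727/35910 + 6241/38484 = 28971121/76775580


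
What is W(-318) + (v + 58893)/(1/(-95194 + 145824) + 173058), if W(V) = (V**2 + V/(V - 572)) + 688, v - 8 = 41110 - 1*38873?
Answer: 396973593528428259/3899057310745 ≈ 1.0181e+5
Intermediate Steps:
v = 2245 (v = 8 + (41110 - 1*38873) = 8 + (41110 - 38873) = 8 + 2237 = 2245)
W(V) = 688 + V**2 + V/(-572 + V) (W(V) = (V**2 + V/(-572 + V)) + 688 = 688 + V**2 + V/(-572 + V))
W(-318) + (v + 58893)/(1/(-95194 + 145824) + 173058) = (-393536 + (-318)**3 - 572*(-318)**2 + 689*(-318))/(-572 - 318) + (2245 + 58893)/(1/(-95194 + 145824) + 173058) = (-393536 - 32157432 - 572*101124 - 219102)/(-890) + 61138/(1/50630 + 173058) = -(-393536 - 32157432 - 57842928 - 219102)/890 + 61138/(1/50630 + 173058) = -1/890*(-90612998) + 61138/(8761926541/50630) = 45306499/445 + 61138*(50630/8761926541) = 45306499/445 + 3095416940/8761926541 = 396973593528428259/3899057310745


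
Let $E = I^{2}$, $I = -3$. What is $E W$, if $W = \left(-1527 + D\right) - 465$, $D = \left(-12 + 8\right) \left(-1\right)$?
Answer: $-17892$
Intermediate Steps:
$D = 4$ ($D = \left(-4\right) \left(-1\right) = 4$)
$W = -1988$ ($W = \left(-1527 + 4\right) - 465 = -1523 - 465 = -1988$)
$E = 9$ ($E = \left(-3\right)^{2} = 9$)
$E W = 9 \left(-1988\right) = -17892$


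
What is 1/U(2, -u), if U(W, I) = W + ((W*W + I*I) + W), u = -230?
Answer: 1/52908 ≈ 1.8901e-5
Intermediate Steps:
U(W, I) = I² + W² + 2*W (U(W, I) = W + ((W² + I²) + W) = W + ((I² + W²) + W) = W + (W + I² + W²) = I² + W² + 2*W)
1/U(2, -u) = 1/((-1*(-230))² + 2² + 2*2) = 1/(230² + 4 + 4) = 1/(52900 + 4 + 4) = 1/52908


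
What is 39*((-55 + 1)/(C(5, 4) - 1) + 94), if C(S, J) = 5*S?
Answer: 14313/4 ≈ 3578.3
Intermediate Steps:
39*((-55 + 1)/(C(5, 4) - 1) + 94) = 39*((-55 + 1)/(5*5 - 1) + 94) = 39*(-54/(25 - 1) + 94) = 39*(-54/24 + 94) = 39*(-54*1/24 + 94) = 39*(-9/4 + 94) = 39*(367/4) = 14313/4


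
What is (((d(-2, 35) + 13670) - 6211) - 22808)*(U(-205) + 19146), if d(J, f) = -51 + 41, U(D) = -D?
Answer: -297212009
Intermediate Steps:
d(J, f) = -10
(((d(-2, 35) + 13670) - 6211) - 22808)*(U(-205) + 19146) = (((-10 + 13670) - 6211) - 22808)*(-1*(-205) + 19146) = ((13660 - 6211) - 22808)*(205 + 19146) = (7449 - 22808)*19351 = -15359*19351 = -297212009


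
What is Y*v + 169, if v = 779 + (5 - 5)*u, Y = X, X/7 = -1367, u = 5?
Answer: -7454082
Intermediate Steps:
X = -9569 (X = 7*(-1367) = -9569)
Y = -9569
v = 779 (v = 779 + (5 - 5)*5 = 779 + 0*5 = 779 + 0 = 779)
Y*v + 169 = -9569*779 + 169 = -7454251 + 169 = -7454082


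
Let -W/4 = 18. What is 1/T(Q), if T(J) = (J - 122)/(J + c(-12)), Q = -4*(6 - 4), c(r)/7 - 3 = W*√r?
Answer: -⅒ + 504*I*√3/65 ≈ -0.1 + 13.43*I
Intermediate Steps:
W = -72 (W = -4*18 = -72)
c(r) = 21 - 504*√r (c(r) = 21 + 7*(-72*√r) = 21 - 504*√r)
Q = -8 (Q = -4*2 = -8)
T(J) = (-122 + J)/(21 + J - 1008*I*√3) (T(J) = (J - 122)/(J + (21 - 1008*I*√3)) = (-122 + J)/(J + (21 - 1008*I*√3)) = (-122 + J)/(21 + J - 1008*I*√3))
1/T(Q) = 1/((-122 - 8)/(21 - 8 - 1008*I*√3)) = 1/(-130/(13 - 1008*I*√3)) = -⅒ + 504*I*√3/65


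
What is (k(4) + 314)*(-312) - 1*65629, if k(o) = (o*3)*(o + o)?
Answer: -193549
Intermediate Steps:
k(o) = 6*o² (k(o) = (3*o)*(2*o) = 6*o²)
(k(4) + 314)*(-312) - 1*65629 = (6*4² + 314)*(-312) - 1*65629 = (6*16 + 314)*(-312) - 65629 = (96 + 314)*(-312) - 65629 = 410*(-312) - 65629 = -127920 - 65629 = -193549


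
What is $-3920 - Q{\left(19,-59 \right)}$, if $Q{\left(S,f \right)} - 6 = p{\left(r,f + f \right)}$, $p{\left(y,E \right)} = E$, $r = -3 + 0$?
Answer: $-3808$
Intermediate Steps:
$r = -3$
$Q{\left(S,f \right)} = 6 + 2 f$ ($Q{\left(S,f \right)} = 6 + \left(f + f\right) = 6 + 2 f$)
$-3920 - Q{\left(19,-59 \right)} = -3920 - \left(6 + 2 \left(-59\right)\right) = -3920 - \left(6 - 118\right) = -3920 - -112 = -3920 + 112 = -3808$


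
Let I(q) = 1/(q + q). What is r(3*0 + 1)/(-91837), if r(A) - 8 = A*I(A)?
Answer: -17/183674 ≈ -9.2555e-5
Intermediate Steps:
I(q) = 1/(2*q)
r(A) = 17/2 (r(A) = 8 + A*(1/(2*A)) = 8 + ½ = 17/2)
r(3*0 + 1)/(-91837) = (17/2)/(-91837) = (17/2)*(-1/91837) = -17/183674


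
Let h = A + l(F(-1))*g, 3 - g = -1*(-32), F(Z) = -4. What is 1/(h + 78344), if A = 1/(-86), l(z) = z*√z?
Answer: 579432138/45395422764193 - 1715872*I/45395422764193 ≈ 1.2764e-5 - 3.7798e-8*I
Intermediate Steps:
g = -29 (g = 3 - (-1)*(-32) = 3 - 1*32 = 3 - 32 = -29)
l(z) = z^(3/2)
A = -1/86 ≈ -0.011628
h = -1/86 + 232*I (h = -1/86 + (-4)^(3/2)*(-29) = -1/86 - 8*I*(-29) = -1/86 + 232*I ≈ -0.011628 + 232.0*I)
1/(h + 78344) = 1/((-1/86 + 232*I) + 78344) = 1/(6737583/86 + 232*I) = 7396*(6737583/86 - 232*I)/45395422764193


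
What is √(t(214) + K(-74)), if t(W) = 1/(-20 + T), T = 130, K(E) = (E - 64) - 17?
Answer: I*√1875390/110 ≈ 12.45*I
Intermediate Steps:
K(E) = -81 + E (K(E) = (-64 + E) - 17 = -81 + E)
t(W) = 1/110 (t(W) = 1/(-20 + 130) = 1/110)
√(t(214) + K(-74)) = √(1/110 + (-81 - 74)) = √(1/110 - 155) = √(-17049/110) = I*√1875390/110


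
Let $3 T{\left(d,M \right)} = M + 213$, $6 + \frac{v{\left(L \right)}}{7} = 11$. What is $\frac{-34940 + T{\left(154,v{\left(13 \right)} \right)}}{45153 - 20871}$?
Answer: $- \frac{52286}{36423} \approx -1.4355$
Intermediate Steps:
$v{\left(L \right)} = 35$ ($v{\left(L \right)} = -42 + 7 \cdot 11 = -42 + 77 = 35$)
$T{\left(d,M \right)} = 71 + \frac{M}{3}$ ($T{\left(d,M \right)} = \frac{M + 213}{3} = \frac{213 + M}{3} = 71 + \frac{M}{3}$)
$\frac{-34940 + T{\left(154,v{\left(13 \right)} \right)}}{45153 - 20871} = \frac{-34940 + \left(71 + \frac{1}{3} \cdot 35\right)}{45153 - 20871} = \frac{-34940 + \left(71 + \frac{35}{3}\right)}{24282} = \left(-34940 + \frac{248}{3}\right) \frac{1}{24282} = \left(- \frac{104572}{3}\right) \frac{1}{24282} = - \frac{52286}{36423}$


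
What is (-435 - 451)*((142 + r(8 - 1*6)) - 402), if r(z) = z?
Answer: 228588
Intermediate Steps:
(-435 - 451)*((142 + r(8 - 1*6)) - 402) = (-435 - 451)*((142 + (8 - 1*6)) - 402) = -886*((142 + (8 - 6)) - 402) = -886*((142 + 2) - 402) = -886*(144 - 402) = -886*(-258) = 228588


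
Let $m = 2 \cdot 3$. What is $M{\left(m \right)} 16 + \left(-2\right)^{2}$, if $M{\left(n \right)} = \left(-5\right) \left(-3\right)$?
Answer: $244$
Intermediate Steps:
$m = 6$
$M{\left(n \right)} = 15$
$M{\left(m \right)} 16 + \left(-2\right)^{2} = 15 \cdot 16 + \left(-2\right)^{2} = 240 + 4 = 244$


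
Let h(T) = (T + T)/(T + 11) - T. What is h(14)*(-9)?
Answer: 2898/25 ≈ 115.92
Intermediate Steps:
h(T) = -T + 2*T/(11 + T) (h(T) = (2*T)/(11 + T) - T = 2*T/(11 + T) - T = -T + 2*T/(11 + T))
h(14)*(-9) = -1*14*(9 + 14)/(11 + 14)*(-9) = -1*14*23/25*(-9) = -1*14*1/25*23*(-9) = -322/25*(-9) = 2898/25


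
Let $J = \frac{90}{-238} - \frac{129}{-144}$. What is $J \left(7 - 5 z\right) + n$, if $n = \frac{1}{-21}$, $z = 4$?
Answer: $- \frac{38713}{5712} \approx -6.7775$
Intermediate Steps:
$n = - \frac{1}{21} \approx -0.047619$
$J = \frac{2957}{5712}$ ($J = 90 \left(- \frac{1}{238}\right) - - \frac{43}{48} = - \frac{45}{119} + \frac{43}{48} = \frac{2957}{5712} \approx 0.51768$)
$J \left(7 - 5 z\right) + n = \frac{2957 \left(7 - 20\right)}{5712} - \frac{1}{21} = \frac{2957}{5712} \left(-13\right) - \frac{1}{21} = - \frac{38441}{5712} - \frac{1}{21} = - \frac{38713}{5712}$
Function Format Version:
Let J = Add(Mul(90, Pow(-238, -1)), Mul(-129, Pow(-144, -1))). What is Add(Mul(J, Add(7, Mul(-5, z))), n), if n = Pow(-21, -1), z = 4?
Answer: Rational(-38713, 5712) ≈ -6.7775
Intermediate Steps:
n = Rational(-1, 21) ≈ -0.047619
J = Rational(2957, 5712) (J = Add(Mul(90, Rational(-1, 238)), Mul(-129, Rational(-1, 144))) = Add(Rational(-45, 119), Rational(43, 48)) = Rational(2957, 5712) ≈ 0.51768)
Add(Mul(J, Add(7, Mul(-5, z))), n) = Add(Mul(Rational(2957, 5712), Add(7, Mul(-5, 4))), Rational(-1, 21)) = Add(Mul(Rational(2957, 5712), Add(7, -20)), Rational(-1, 21)) = Add(Mul(Rational(2957, 5712), -13), Rational(-1, 21)) = Add(Rational(-38441, 5712), Rational(-1, 21)) = Rational(-38713, 5712)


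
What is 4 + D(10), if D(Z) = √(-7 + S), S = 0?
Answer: 4 + I*√7 ≈ 4.0 + 2.6458*I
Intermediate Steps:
D(Z) = I*√7 (D(Z) = √(-7 + 0) = √(-7) = I*√7)
4 + D(10) = 4 + I*√7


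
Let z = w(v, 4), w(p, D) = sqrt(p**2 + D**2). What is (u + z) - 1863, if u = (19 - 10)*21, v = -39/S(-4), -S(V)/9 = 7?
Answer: -35069/21 ≈ -1670.0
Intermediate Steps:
S(V) = -63 (S(V) = -9*7 = -63)
v = 13/21 (v = -39/(-63) = -39*(-1/63) = 13/21 ≈ 0.61905)
w(p, D) = sqrt(D**2 + p**2)
u = 189 (u = 9*21 = 189)
z = 85/21 (z = sqrt(4**2 + (13/21)**2) = sqrt(16 + 169/441) = sqrt(7225/441) = 85/21 ≈ 4.0476)
(u + z) - 1863 = (189 + 85/21) - 1863 = 4054/21 - 1863 = -35069/21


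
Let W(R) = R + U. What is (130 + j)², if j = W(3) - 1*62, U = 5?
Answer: 5776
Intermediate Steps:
W(R) = 5 + R (W(R) = R + 5 = 5 + R)
j = -54 (j = (5 + 3) - 1*62 = 8 - 62 = -54)
(130 + j)² = (130 - 54)² = 76² = 5776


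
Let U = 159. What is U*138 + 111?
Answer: 22053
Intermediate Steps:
U*138 + 111 = 159*138 + 111 = 21942 + 111 = 22053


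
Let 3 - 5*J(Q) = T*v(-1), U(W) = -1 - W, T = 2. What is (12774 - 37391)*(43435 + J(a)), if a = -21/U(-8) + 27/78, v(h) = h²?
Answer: -5346221592/5 ≈ -1.0692e+9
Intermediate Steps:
a = -69/26 (a = -21/(-1 - 1*(-8)) + 27/78 = -21/(-1 + 8) + 27*(1/78) = -21/7 + 9/26 = -21*⅐ + 9/26 = -3 + 9/26 = -69/26 ≈ -2.6538)
J(Q) = ⅕ (J(Q) = ⅗ - 2*(-1)²/5 = ⅗ - 2/5 = ⅗ - ⅕*2 = ⅗ - ⅖ = ⅕)
(12774 - 37391)*(43435 + J(a)) = (12774 - 37391)*(43435 + ⅕) = -24617*217176/5 = -5346221592/5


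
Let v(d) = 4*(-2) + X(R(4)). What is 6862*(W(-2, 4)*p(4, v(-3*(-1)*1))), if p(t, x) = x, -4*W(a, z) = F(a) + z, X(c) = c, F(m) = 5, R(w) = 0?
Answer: 123516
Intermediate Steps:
W(a, z) = -5/4 - z/4 (W(a, z) = -(5 + z)/4 = -5/4 - z/4)
v(d) = -8 (v(d) = 4*(-2) + 0 = -8 + 0 = -8)
6862*(W(-2, 4)*p(4, v(-3*(-1)*1))) = 6862*((-5/4 - ¼*4)*(-8)) = 6862*((-5/4 - 1)*(-8)) = 6862*(-9/4*(-8)) = 6862*18 = 123516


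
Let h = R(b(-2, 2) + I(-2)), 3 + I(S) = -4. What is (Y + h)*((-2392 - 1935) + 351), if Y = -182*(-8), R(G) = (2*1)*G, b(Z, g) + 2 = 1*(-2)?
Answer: -5701584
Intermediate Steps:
b(Z, g) = -4 (b(Z, g) = -2 + 1*(-2) = -2 - 2 = -4)
I(S) = -7 (I(S) = -3 - 4 = -7)
R(G) = 2*G
h = -22 (h = 2*(-4 - 7) = 2*(-11) = -22)
Y = 1456
(Y + h)*((-2392 - 1935) + 351) = (1456 - 22)*((-2392 - 1935) + 351) = 1434*(-4327 + 351) = 1434*(-3976) = -5701584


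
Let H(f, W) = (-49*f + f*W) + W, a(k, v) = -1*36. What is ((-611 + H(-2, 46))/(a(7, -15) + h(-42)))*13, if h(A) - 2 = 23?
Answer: 7267/11 ≈ 660.64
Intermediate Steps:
a(k, v) = -36
H(f, W) = W - 49*f + W*f (H(f, W) = (-49*f + W*f) + W = W - 49*f + W*f)
h(A) = 25 (h(A) = 2 + 23 = 25)
((-611 + H(-2, 46))/(a(7, -15) + h(-42)))*13 = ((-611 + (46 - 49*(-2) + 46*(-2)))/(-36 + 25))*13 = ((-611 + (46 + 98 - 92))/(-11))*13 = ((-611 + 52)*(-1/11))*13 = -559*(-1/11)*13 = (559/11)*13 = 7267/11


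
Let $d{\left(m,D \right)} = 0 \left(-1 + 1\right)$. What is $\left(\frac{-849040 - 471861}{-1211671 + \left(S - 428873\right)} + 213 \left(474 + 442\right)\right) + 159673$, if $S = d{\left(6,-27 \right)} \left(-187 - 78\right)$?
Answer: $\frac{582035161765}{1640544} \approx 3.5478 \cdot 10^{5}$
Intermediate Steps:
$d{\left(m,D \right)} = 0$ ($d{\left(m,D \right)} = 0 \cdot 0 = 0$)
$S = 0$ ($S = 0 \left(-187 - 78\right) = 0 \left(-265\right) = 0$)
$\left(\frac{-849040 - 471861}{-1211671 + \left(S - 428873\right)} + 213 \left(474 + 442\right)\right) + 159673 = \left(\frac{-849040 - 471861}{-1211671 + \left(0 - 428873\right)} + 213 \left(474 + 442\right)\right) + 159673 = \left(- \frac{1320901}{-1211671 - 428873} + 213 \cdot 916\right) + 159673 = \left(- \frac{1320901}{-1640544} + 195108\right) + 159673 = \left(\left(-1320901\right) \left(- \frac{1}{1640544}\right) + 195108\right) + 159673 = \left(\frac{1320901}{1640544} + 195108\right) + 159673 = \frac{320084579653}{1640544} + 159673 = \frac{582035161765}{1640544}$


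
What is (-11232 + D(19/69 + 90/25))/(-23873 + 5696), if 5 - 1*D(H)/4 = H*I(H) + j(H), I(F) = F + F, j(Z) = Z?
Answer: 1350653912/2163517425 ≈ 0.62429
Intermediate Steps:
I(F) = 2*F
D(H) = 20 - 8*H² - 4*H (D(H) = 20 - 4*(H*(2*H) + H) = 20 - 4*(2*H² + H) = 20 - 4*(H + 2*H²) = 20 + (-8*H² - 4*H) = 20 - 8*H² - 4*H)
(-11232 + D(19/69 + 90/25))/(-23873 + 5696) = (-11232 + (20 - 8*(19/69 + 90/25)² - 4*(19/69 + 90/25)))/(-23873 + 5696) = (-11232 + (20 - 8*(19*(1/69) + 90*(1/25))² - 4*(19*(1/69) + 90*(1/25))))/(-18177) = (-11232 + (20 - 8*(19/69 + 18/5)² - 4*(19/69 + 18/5)))*(-1/18177) = (-11232 + (20 - 8*(1337/345)² - 4*1337/345))*(-1/18177) = (-11232 + (20 - 8*1787569/119025 - 5348/345))*(-1/18177) = (-11232 + (20 - 14300552/119025 - 5348/345))*(-1/18177) = (-11232 - 13765112/119025)*(-1/18177) = -1350653912/119025*(-1/18177) = 1350653912/2163517425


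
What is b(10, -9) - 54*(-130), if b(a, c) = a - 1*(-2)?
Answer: 7032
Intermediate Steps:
b(a, c) = 2 + a (b(a, c) = a + 2 = 2 + a)
b(10, -9) - 54*(-130) = (2 + 10) - 54*(-130) = 12 + 7020 = 7032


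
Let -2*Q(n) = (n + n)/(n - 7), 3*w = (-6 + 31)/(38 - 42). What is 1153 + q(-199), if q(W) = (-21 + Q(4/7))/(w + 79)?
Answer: 15959521/13845 ≈ 1152.7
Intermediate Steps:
w = -25/12 (w = ((-6 + 31)/(38 - 42))/3 = (25/(-4))/3 = (25*(-¼))/3 = (⅓)*(-25/4) = -25/12 ≈ -2.0833)
Q(n) = -n/(-7 + n) (Q(n) = -(n + n)/(2*(n - 7)) = -2*n/(2*(-7 + n)) = -n/(-7 + n))
q(W) = -3764/13845 (q(W) = (-21 - 4/7/(-7 + 4/7))/(-25/12 + 79) = (-21 - 4*(⅐)/(-7 + 4*(⅐)))/(923/12) = (-21 - 1*4/7/(-7 + 4/7))*(12/923) = (-21 - 1*4/7/(-45/7))*(12/923) = (-21 - 1*4/7*(-7/45))*(12/923) = (-21 + 4/45)*(12/923) = -941/45*12/923 = -3764/13845)
1153 + q(-199) = 1153 - 3764/13845 = 15959521/13845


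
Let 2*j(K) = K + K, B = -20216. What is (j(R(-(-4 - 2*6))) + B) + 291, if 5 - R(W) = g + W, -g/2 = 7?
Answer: -19922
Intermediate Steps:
g = -14 (g = -2*7 = -14)
R(W) = 19 - W (R(W) = 5 - (-14 + W) = 5 + (14 - W) = 19 - W)
j(K) = K (j(K) = (K + K)/2 = (2*K)/2 = K)
(j(R(-(-4 - 2*6))) + B) + 291 = ((19 - (-1)*(-4 - 2*6)) - 20216) + 291 = ((19 - (-1)*(-4 - 12)) - 20216) + 291 = ((19 - (-1)*(-16)) - 20216) + 291 = ((19 - 1*16) - 20216) + 291 = ((19 - 16) - 20216) + 291 = (3 - 20216) + 291 = -20213 + 291 = -19922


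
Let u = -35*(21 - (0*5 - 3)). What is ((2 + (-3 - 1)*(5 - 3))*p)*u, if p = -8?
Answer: -40320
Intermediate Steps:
u = -840 (u = -35*(21 - (0 - 3)) = -35*(21 - 1*(-3)) = -35*(21 + 3) = -35*24 = -840)
((2 + (-3 - 1)*(5 - 3))*p)*u = ((2 + (-3 - 1)*(5 - 3))*(-8))*(-840) = ((2 - 4*2)*(-8))*(-840) = ((2 - 8)*(-8))*(-840) = -6*(-8)*(-840) = 48*(-840) = -40320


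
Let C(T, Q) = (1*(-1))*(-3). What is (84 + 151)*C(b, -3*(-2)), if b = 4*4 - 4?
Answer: 705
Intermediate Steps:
b = 12 (b = 16 - 4 = 12)
C(T, Q) = 3 (C(T, Q) = -1*(-3) = 3)
(84 + 151)*C(b, -3*(-2)) = (84 + 151)*3 = 235*3 = 705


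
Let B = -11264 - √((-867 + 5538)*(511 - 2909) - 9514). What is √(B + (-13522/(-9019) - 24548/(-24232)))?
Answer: √(-33617938464259419998 - 5970425829916808*I*√2802643)/54637102 ≈ 15.608 - 107.26*I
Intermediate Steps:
B = -11264 - 2*I*√2802643 (B = -11264 - √(4671*(-2398) - 9514) = -11264 - √(-11201058 - 9514) = -11264 - √(-11210572) = -11264 - 2*I*√2802643 ≈ -11264.0 - 3348.2*I)
√(B + (-13522/(-9019) - 24548/(-24232))) = √((-11264 - 2*I*√2802643) + (-13522/(-9019) - 24548/(-24232))) = √((-11264 - 2*I*√2802643) + (-13522*(-1/9019) - 24548*(-1/24232))) = √((-11264 - 2*I*√2802643) + (13522/9019 + 6137/6058)) = √((-11264 - 2*I*√2802643) + 137265879/54637102) = √(-615295051049/54637102 - 2*I*√2802643)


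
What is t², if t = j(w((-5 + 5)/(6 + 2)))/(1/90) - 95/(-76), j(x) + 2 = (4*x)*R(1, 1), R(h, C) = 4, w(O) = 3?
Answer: 274399225/16 ≈ 1.7150e+7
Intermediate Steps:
j(x) = -2 + 16*x (j(x) = -2 + (4*x)*4 = -2 + 16*x)
t = 16565/4 (t = (-2 + 16*3)/(1/90) - 95/(-76) = (-2 + 48)/(1/90) - 95*(-1/76) = 46*90 + 5/4 = 4140 + 5/4 = 16565/4 ≈ 4141.3)
t² = (16565/4)² = 274399225/16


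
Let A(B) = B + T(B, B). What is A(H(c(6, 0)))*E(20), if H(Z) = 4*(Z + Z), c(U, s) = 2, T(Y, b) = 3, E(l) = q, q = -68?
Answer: -1292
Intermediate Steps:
E(l) = -68
H(Z) = 8*Z (H(Z) = 4*(2*Z) = 8*Z)
A(B) = 3 + B (A(B) = B + 3 = 3 + B)
A(H(c(6, 0)))*E(20) = (3 + 8*2)*(-68) = (3 + 16)*(-68) = 19*(-68) = -1292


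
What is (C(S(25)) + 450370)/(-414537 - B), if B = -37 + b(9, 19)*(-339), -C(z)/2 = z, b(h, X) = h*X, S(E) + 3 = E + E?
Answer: -450276/356531 ≈ -1.2629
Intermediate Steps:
S(E) = -3 + 2*E (S(E) = -3 + (E + E) = -3 + 2*E)
b(h, X) = X*h
C(z) = -2*z
B = -58006 (B = -37 + (19*9)*(-339) = -37 + 171*(-339) = -37 - 57969 = -58006)
(C(S(25)) + 450370)/(-414537 - B) = (-2*(-3 + 2*25) + 450370)/(-414537 - 1*(-58006)) = (-2*(-3 + 50) + 450370)/(-414537 + 58006) = (-2*47 + 450370)/(-356531) = (-94 + 450370)*(-1/356531) = 450276*(-1/356531) = -450276/356531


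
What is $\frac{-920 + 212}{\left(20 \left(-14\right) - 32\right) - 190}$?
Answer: $\frac{354}{251} \approx 1.4104$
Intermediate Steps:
$\frac{-920 + 212}{\left(20 \left(-14\right) - 32\right) - 190} = - \frac{708}{\left(-280 - 32\right) - 190} = - \frac{708}{-312 - 190} = - \frac{708}{-502} = \left(-708\right) \left(- \frac{1}{502}\right) = \frac{354}{251}$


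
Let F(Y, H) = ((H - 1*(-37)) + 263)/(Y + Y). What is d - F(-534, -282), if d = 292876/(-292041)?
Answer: -51255805/51983298 ≈ -0.98600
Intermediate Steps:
d = -292876/292041 (d = 292876*(-1/292041) = -292876/292041 ≈ -1.0029)
F(Y, H) = (300 + H)/(2*Y) (F(Y, H) = ((H + 37) + 263)/((2*Y)) = ((37 + H) + 263)*(1/(2*Y)) = (300 + H)*(1/(2*Y)) = (300 + H)/(2*Y))
d - F(-534, -282) = -292876/292041 - (300 - 282)/(2*(-534)) = -292876/292041 - (-1)*18/(2*534) = -292876/292041 - 1*(-3/178) = -292876/292041 + 3/178 = -51255805/51983298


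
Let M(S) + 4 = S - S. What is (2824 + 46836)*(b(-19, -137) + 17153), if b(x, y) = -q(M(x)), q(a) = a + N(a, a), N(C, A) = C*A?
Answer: 851222060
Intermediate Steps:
M(S) = -4 (M(S) = -4 + (S - S) = -4 + 0 = -4)
N(C, A) = A*C
q(a) = a + a**2 (q(a) = a + a*a = a + a**2)
b(x, y) = -12 (b(x, y) = -(-4)*(1 - 4) = -(-4)*(-3) = -1*12 = -12)
(2824 + 46836)*(b(-19, -137) + 17153) = (2824 + 46836)*(-12 + 17153) = 49660*17141 = 851222060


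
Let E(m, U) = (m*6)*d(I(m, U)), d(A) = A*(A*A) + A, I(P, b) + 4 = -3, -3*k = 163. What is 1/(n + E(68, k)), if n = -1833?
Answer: -1/144633 ≈ -6.9141e-6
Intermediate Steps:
k = -163/3 (k = -⅓*163 = -163/3 ≈ -54.333)
I(P, b) = -7 (I(P, b) = -4 - 3 = -7)
d(A) = A + A³ (d(A) = A*A² + A = A³ + A = A + A³)
E(m, U) = -2100*m (E(m, U) = (m*6)*(-7 + (-7)³) = (6*m)*(-7 - 343) = (6*m)*(-350) = -2100*m)
1/(n + E(68, k)) = 1/(-1833 - 2100*68) = 1/(-1833 - 142800) = 1/(-144633) = -1/144633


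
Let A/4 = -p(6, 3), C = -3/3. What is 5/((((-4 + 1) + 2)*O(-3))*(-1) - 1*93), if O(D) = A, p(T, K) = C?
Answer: -5/89 ≈ -0.056180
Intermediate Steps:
C = -1 (C = -3*⅓ = -1)
p(T, K) = -1
A = 4 (A = 4*(-1*(-1)) = 4*1 = 4)
O(D) = 4
5/((((-4 + 1) + 2)*O(-3))*(-1) - 1*93) = 5/((((-4 + 1) + 2)*4)*(-1) - 1*93) = 5/(((-3 + 2)*4)*(-1) - 93) = 5/(-1*4*(-1) - 93) = 5/(-4*(-1) - 93) = 5/(4 - 93) = 5/(-89) = -1/89*5 = -5/89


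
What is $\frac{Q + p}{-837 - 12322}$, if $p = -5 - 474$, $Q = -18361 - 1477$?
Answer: $\frac{20317}{13159} \approx 1.544$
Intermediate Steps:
$Q = -19838$
$p = -479$ ($p = -5 - 474 = -479$)
$\frac{Q + p}{-837 - 12322} = \frac{-19838 - 479}{-837 - 12322} = - \frac{20317}{-13159} = \left(-20317\right) \left(- \frac{1}{13159}\right) = \frac{20317}{13159}$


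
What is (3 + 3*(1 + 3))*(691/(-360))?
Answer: -691/24 ≈ -28.792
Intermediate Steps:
(3 + 3*(1 + 3))*(691/(-360)) = (3 + 3*4)*(691*(-1/360)) = (3 + 12)*(-691/360) = 15*(-691/360) = -691/24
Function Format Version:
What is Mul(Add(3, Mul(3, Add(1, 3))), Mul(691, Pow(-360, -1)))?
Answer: Rational(-691, 24) ≈ -28.792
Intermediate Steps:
Mul(Add(3, Mul(3, Add(1, 3))), Mul(691, Pow(-360, -1))) = Mul(Add(3, Mul(3, 4)), Mul(691, Rational(-1, 360))) = Mul(Add(3, 12), Rational(-691, 360)) = Mul(15, Rational(-691, 360)) = Rational(-691, 24)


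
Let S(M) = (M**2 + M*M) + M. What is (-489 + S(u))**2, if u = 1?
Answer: 236196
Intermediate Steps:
S(M) = M + 2*M**2 (S(M) = (M**2 + M**2) + M = 2*M**2 + M = M + 2*M**2)
(-489 + S(u))**2 = (-489 + 1*(1 + 2*1))**2 = (-489 + 1*(1 + 2))**2 = (-489 + 1*3)**2 = (-489 + 3)**2 = (-486)**2 = 236196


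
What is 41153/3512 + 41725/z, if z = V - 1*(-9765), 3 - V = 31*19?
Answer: 524281587/32236648 ≈ 16.264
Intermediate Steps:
V = -586 (V = 3 - 31*19 = 3 - 1*589 = 3 - 589 = -586)
z = 9179 (z = -586 - 1*(-9765) = -586 + 9765 = 9179)
41153/3512 + 41725/z = 41153/3512 + 41725/9179 = 524281587/32236648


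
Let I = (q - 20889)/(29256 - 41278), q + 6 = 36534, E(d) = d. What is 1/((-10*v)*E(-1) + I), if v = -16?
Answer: -12022/1939159 ≈ -0.0061996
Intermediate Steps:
q = 36528 (q = -6 + 36534 = 36528)
I = -15639/12022 (I = (36528 - 20889)/(29256 - 41278) = 15639/(-12022) = 15639*(-1/12022) = -15639/12022 ≈ -1.3009)
1/((-10*v)*E(-1) + I) = 1/(-10*(-16)*(-1) - 15639/12022) = 1/(160*(-1) - 15639/12022) = 1/(-160 - 15639/12022) = 1/(-1939159/12022) = -12022/1939159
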